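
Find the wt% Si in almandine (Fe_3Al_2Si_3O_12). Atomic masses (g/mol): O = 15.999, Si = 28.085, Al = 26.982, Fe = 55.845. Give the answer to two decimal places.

16.93 mass %

M(Fe_3Al_2Si_3O_12) = 497.742 g/mol.
Si contributes 3 × 28.085 = 84.255 g per mole.
84.255/497.742 = 0.1693 → 16.93%.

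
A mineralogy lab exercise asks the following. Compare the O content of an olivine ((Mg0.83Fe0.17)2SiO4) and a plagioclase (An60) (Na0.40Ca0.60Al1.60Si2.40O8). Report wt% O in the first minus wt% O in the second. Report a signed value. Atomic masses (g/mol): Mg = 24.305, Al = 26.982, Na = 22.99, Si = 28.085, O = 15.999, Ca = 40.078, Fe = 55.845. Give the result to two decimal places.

-4.82 percentage points

M((Mg0.83Fe0.17)2SiO4) = 151.415 g/mol, so wt% O = 63.996/151.415 × 100 = 42.27%.
M(Na0.40Ca0.60Al1.60Si2.40O8) = 271.810 g/mol, so wt% O = 127.992/271.810 × 100 = 47.09%.
42.27 − 47.09 = -4.82 pp.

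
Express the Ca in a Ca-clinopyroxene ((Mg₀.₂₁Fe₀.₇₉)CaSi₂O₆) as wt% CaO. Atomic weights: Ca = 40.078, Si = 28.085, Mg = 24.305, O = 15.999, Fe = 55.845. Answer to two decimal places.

Formula mass = 241.464 g/mol.
1 Ca → 1.0000 mol CaO per formula unit; M(CaO) = 56.077, so CaO mass = 56.077 g.
56.077/241.464 × 100 = 23.22 wt%.

23.22 wt%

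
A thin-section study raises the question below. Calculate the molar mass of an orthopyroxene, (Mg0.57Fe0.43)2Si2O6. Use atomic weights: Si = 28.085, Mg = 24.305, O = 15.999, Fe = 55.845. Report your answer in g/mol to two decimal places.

Mg: 1.14 × 24.305 = 27.7077
Fe: 0.86 × 55.845 = 48.0267
Si: 2 × 28.085 = 56.1700
O: 6 × 15.999 = 95.9940
Summing the contributions gives the formula mass.

227.90 g/mol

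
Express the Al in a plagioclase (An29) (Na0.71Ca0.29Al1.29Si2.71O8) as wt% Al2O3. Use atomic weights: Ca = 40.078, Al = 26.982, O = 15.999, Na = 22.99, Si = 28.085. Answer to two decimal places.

Molar mass of Na0.71Ca0.29Al1.29Si2.71O8 = 0.71*22.99 + 0.29*40.078 + 1.29*26.982 + 2.71*28.085 + 8*15.999 = 266.855 g/mol.
Each formula unit contains 1.29 Al, equivalent to 1.29/2 = 0.6450 mol Al2O3.
M(Al2O3) = 2×26.982 + 3×15.999 = 101.961 g/mol.
Mass of Al2O3 per formula unit = 0.6450 × 101.961 = 65.765 g.
Al2O3 wt% = 65.765 / 266.855 × 100 = 24.64%.

24.64 wt%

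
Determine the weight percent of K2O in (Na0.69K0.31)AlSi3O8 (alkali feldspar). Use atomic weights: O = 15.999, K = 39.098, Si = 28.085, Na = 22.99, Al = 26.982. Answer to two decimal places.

M((Na0.69K0.31)AlSi3O8) = 267.212 g/mol; M(K2O) = 94.195 g/mol.
Moles K2O per formula unit = 0.31 K ÷ 2 = 0.1550.
K2O fraction = (0.1550 × 94.195) / 267.212 = 14.600/267.212 = 0.0546.

5.46 wt%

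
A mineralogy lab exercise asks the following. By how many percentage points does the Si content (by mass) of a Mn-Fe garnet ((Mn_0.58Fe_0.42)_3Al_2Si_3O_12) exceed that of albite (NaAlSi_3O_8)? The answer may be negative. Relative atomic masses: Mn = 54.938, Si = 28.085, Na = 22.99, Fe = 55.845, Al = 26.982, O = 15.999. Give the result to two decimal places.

Si in (Mn_0.58Fe_0.42)_3Al_2Si_3O_12: molar mass 496.164 g/mol; 3×28.085 = 84.255 g → 16.98 wt%.
Si in NaAlSi_3O_8: molar mass 262.219 g/mol; 3×28.085 = 84.255 g → 32.13 wt%.
Difference = 16.98 − 32.13 = -15.15 percentage points.

-15.15 percentage points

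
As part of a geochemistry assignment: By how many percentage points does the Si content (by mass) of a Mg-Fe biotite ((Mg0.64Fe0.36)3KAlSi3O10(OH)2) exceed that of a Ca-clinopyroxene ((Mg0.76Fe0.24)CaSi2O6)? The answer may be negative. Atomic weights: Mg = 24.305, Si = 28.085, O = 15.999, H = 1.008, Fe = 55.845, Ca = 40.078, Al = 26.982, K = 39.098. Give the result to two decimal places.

-6.39 percentage points

M((Mg0.64Fe0.36)3KAlSi3O10(OH)2) = 451.317 g/mol, so wt% Si = 84.255/451.317 × 100 = 18.67%.
M((Mg0.76Fe0.24)CaSi2O6) = 224.117 g/mol, so wt% Si = 56.170/224.117 × 100 = 25.06%.
18.67 − 25.06 = -6.39 pp.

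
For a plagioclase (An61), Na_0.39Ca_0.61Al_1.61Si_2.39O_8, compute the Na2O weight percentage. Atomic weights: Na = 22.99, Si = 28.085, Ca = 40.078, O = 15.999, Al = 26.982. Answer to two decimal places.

4.44 wt%

M(Na_0.39Ca_0.61Al_1.61Si_2.39O_8) = 271.970 g/mol; M(Na2O) = 61.979 g/mol.
Moles Na2O per formula unit = 0.39 Na ÷ 2 = 0.1950.
Na2O fraction = (0.1950 × 61.979) / 271.970 = 12.086/271.970 = 0.0444.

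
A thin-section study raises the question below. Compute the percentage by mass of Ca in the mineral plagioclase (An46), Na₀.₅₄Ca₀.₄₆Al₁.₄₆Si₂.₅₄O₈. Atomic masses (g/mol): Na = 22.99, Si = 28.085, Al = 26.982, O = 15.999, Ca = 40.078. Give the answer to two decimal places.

6.84 wt%

M(Na₀.₅₄Ca₀.₄₆Al₁.₄₆Si₂.₅₄O₈) = 269.572 g/mol.
Ca contributes 0.46 × 40.078 = 18.436 g per mole.
18.436/269.572 = 0.0684 → 6.84%.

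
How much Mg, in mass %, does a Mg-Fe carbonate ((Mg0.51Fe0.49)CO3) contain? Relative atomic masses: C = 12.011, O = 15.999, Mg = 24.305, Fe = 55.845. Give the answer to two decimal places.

12.42 mass %

M((Mg0.51Fe0.49)CO3) = 99.768 g/mol.
Mg contributes 0.51 × 24.305 = 12.396 g per mole.
12.396/99.768 = 0.1242 → 12.42%.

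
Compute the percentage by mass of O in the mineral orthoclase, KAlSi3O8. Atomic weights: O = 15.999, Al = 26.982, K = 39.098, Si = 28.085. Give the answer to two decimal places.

M(KAlSi3O8) = 278.327 g/mol.
O contributes 8 × 15.999 = 127.992 g per mole.
127.992/278.327 = 0.4599 → 45.99%.

45.99 mass %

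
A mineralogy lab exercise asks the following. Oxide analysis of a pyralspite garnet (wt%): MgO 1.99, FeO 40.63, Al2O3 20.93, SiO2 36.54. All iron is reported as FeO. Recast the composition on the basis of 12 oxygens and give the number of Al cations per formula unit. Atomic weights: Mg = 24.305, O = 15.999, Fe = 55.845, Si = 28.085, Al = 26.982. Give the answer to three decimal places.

2.013 Al apfu

MgO: 1.99/40.304 = 0.04937 mol → 0.04937 mol Mg, 0.04937 mol O.
FeO: 40.63/71.844 = 0.56553 mol → 0.56553 mol Fe, 0.56553 mol O.
Al2O3: 20.93/101.961 = 0.20527 mol → 0.41054 mol Al, 0.61581 mol O.
SiO2: 36.54/60.083 = 0.60816 mol → 0.60816 mol Si, 1.21632 mol O.
Total oxygen = 2.44703 mol. Normalization factor = 12/2.44703 = 4.90390.
Al per 12 O = 0.41054 × 4.90390 = 2.013.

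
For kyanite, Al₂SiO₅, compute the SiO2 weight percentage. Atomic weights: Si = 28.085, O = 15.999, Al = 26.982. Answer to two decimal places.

37.08 wt%

Formula mass = 162.044 g/mol.
1 Si → 1.0000 mol SiO2 per formula unit; M(SiO2) = 60.083, so SiO2 mass = 60.083 g.
60.083/162.044 × 100 = 37.08 wt%.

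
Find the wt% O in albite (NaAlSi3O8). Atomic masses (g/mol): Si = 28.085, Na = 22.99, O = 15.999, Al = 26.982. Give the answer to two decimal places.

Molar mass of NaAlSi3O8: 1·22.99 + 1·26.982 + 3·28.085 + 8·15.999 = 262.219 g/mol.
Mass of O per formula unit: 8 × 15.999 = 127.992 g.
Weight fraction O = 127.992 / 262.219 = 0.4881.

48.81 weight percent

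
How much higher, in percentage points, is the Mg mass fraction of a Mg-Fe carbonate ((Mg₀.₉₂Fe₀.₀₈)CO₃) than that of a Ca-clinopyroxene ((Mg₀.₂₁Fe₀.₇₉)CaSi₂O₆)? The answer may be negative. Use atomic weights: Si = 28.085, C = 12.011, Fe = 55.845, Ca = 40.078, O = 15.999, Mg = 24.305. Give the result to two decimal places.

23.64 percentage points

First mineral: 22.361 g Mg in 86.836 g formula = 25.75 wt% Mg.
Second mineral: 5.104 g Mg in 241.464 g formula = 2.11 wt% Mg.
25.75% − 2.11% gives a difference of 23.64 percentage points.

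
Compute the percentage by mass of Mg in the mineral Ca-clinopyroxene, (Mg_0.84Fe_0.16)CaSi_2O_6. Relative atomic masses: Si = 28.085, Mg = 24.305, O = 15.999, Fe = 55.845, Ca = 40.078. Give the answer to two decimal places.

Formula mass = 0.84×24.305 + 0.16×55.845 + 1×40.078 + 2×28.085 + 6×15.999 = 221.593 g/mol, of which 20.416 g is Mg.
So Mg makes up 20.416/221.593 = 0.0921 of the mass, i.e. 9.21%.

9.21 mass %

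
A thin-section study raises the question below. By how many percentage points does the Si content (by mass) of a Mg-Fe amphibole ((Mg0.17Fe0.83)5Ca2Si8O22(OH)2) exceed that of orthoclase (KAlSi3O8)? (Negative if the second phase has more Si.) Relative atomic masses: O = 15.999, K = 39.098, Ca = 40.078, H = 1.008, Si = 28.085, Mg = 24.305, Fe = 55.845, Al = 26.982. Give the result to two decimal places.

-6.45 percentage points

Si in (Mg0.17Fe0.83)5Ca2Si8O22(OH)2: molar mass 943.244 g/mol; 8×28.085 = 224.680 g → 23.82 wt%.
Si in KAlSi3O8: molar mass 278.327 g/mol; 3×28.085 = 84.255 g → 30.27 wt%.
Difference = 23.82 − 30.27 = -6.45 percentage points.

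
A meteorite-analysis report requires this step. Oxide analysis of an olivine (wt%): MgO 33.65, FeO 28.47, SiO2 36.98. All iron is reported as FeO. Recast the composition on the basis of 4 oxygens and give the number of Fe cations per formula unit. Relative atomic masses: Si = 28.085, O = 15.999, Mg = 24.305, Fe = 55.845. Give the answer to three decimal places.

MgO (M=40.304): mol = 0.83490; Mg = 0.83490, O = 0.83490.
FeO (M=71.844): mol = 0.39628; Fe = 0.39628, O = 0.39628.
SiO2 (M=60.083): mol = 0.61548; Si = 0.61548, O = 1.23096.
ΣO = 2.46214; factor = 4/ΣO = 1.62460.
Fe apfu = 0.39628 × 1.62460 = 0.644.

0.644 Fe apfu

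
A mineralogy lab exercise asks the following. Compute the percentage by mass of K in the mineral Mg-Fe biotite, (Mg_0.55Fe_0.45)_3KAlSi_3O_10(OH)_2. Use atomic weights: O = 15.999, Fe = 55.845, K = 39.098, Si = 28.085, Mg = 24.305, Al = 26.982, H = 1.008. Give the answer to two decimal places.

Molar mass of (Mg_0.55Fe_0.45)_3KAlSi_3O_10(OH)_2: 1.65×24.305 + 1.35×55.845 + 1×39.098 + 1×26.982 + 3×28.085 + 12×15.999 + 2×1.008 = 459.833 g/mol.
Mass of K per formula unit: 1 × 39.098 = 39.098 g.
Weight fraction K = 39.098 / 459.833 = 0.0850.

8.50 wt%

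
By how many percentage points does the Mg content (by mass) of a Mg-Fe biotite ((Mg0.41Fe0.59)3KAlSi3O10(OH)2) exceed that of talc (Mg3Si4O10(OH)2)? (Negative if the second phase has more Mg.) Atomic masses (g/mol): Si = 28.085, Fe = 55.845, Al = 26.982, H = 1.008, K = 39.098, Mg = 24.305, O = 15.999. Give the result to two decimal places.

First mineral: 29.895 g Mg in 473.080 g formula = 6.32 wt% Mg.
Second mineral: 72.915 g Mg in 379.259 g formula = 19.23 wt% Mg.
6.32% − 19.23% gives a difference of -12.91 percentage points.

-12.91 percentage points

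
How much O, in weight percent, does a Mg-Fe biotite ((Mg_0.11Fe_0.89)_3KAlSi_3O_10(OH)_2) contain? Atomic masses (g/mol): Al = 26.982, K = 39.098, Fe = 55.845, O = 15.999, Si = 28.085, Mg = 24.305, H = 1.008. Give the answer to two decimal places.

Molar mass of (Mg_0.11Fe_0.89)_3KAlSi_3O_10(OH)_2: 0.33*24.305 + 2.67*55.845 + 1*39.098 + 1*26.982 + 3*28.085 + 12*15.999 + 2*1.008 = 501.466 g/mol.
Mass of O per formula unit: 12 × 15.999 = 191.988 g.
Weight fraction O = 191.988 / 501.466 = 0.3829.

38.29 weight percent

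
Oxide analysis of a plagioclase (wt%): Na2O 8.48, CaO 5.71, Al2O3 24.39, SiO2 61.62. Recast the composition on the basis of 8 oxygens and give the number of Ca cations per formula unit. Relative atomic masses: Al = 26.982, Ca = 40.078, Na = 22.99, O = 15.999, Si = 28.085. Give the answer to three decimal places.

8.48 wt% Na2O ÷ 61.979 g/mol = 0.13682 mol, giving 0.27364 Na and 0.13682 O.
5.71 wt% CaO ÷ 56.077 g/mol = 0.10182 mol, giving 0.10182 Ca and 0.10182 O.
24.39 wt% Al2O3 ÷ 101.961 g/mol = 0.23921 mol, giving 0.47842 Al and 0.71763 O.
61.62 wt% SiO2 ÷ 60.083 g/mol = 1.02558 mol, giving 1.02558 Si and 2.05116 O.
Oxygen sums to 3.00743; scaling by 8/3.00743 = 2.66008 puts the formula on 8 O.
Ca: 0.10182 × 2.66008 = 0.271 atoms per formula unit.

0.271 Ca apfu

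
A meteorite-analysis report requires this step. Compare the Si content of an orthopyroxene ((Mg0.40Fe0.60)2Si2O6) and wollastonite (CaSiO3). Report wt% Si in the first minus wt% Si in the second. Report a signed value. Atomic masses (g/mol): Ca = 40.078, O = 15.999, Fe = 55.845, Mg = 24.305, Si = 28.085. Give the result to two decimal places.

-0.64 percentage points

First mineral: 56.170 g Si in 238.622 g formula = 23.54 wt% Si.
Second mineral: 28.085 g Si in 116.160 g formula = 24.18 wt% Si.
23.54% − 24.18% gives a difference of -0.64 percentage points.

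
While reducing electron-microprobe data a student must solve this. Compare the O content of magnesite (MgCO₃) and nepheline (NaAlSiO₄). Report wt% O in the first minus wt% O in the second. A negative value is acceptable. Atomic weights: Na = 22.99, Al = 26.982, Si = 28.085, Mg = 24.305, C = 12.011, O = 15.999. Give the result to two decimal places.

11.88 percentage points

First mineral: 47.997 g O in 84.313 g formula = 56.93 wt% O.
Second mineral: 63.996 g O in 142.053 g formula = 45.05 wt% O.
56.93% − 45.05% gives a difference of 11.88 percentage points.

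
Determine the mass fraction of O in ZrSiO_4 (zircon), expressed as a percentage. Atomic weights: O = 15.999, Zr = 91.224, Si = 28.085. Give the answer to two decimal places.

M(ZrSiO_4) = 183.305 g/mol.
O contributes 4 × 15.999 = 63.996 g per mole.
63.996/183.305 = 0.3491 → 34.91%.

34.91 wt%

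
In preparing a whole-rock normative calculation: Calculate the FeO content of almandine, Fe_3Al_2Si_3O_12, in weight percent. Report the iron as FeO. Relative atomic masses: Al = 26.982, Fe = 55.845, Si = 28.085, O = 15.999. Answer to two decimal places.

Molar mass of Fe_3Al_2Si_3O_12 = 3*55.845 + 2*26.982 + 3*28.085 + 12*15.999 = 497.742 g/mol.
Each formula unit contains 3 Fe, equivalent to 3/1 = 3.0000 mol FeO.
M(FeO) = 1×55.845 + 1×15.999 = 71.844 g/mol.
Mass of FeO per formula unit = 3.0000 × 71.844 = 215.532 g.
FeO wt% = 215.532 / 497.742 × 100 = 43.30%.

43.30 wt%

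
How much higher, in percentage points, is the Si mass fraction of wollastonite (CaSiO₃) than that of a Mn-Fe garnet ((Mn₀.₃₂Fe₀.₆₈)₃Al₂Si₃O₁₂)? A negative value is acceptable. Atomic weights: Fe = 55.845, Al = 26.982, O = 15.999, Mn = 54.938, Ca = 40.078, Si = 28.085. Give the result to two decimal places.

7.22 percentage points

M(CaSiO₃) = 116.160 g/mol, so wt% Si = 28.085/116.160 × 100 = 24.18%.
M((Mn₀.₃₂Fe₀.₆₈)₃Al₂Si₃O₁₂) = 496.871 g/mol, so wt% Si = 84.255/496.871 × 100 = 16.96%.
24.18 − 16.96 = 7.22 pp.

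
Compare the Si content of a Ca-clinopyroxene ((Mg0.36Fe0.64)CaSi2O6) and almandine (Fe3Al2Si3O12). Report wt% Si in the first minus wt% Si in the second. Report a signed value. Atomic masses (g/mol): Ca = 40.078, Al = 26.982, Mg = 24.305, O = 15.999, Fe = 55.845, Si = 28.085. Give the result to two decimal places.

Si in (Mg0.36Fe0.64)CaSi2O6: molar mass 236.733 g/mol; 2×28.085 = 56.170 g → 23.73 wt%.
Si in Fe3Al2Si3O12: molar mass 497.742 g/mol; 3×28.085 = 84.255 g → 16.93 wt%.
Difference = 23.73 − 16.93 = 6.80 percentage points.

6.80 percentage points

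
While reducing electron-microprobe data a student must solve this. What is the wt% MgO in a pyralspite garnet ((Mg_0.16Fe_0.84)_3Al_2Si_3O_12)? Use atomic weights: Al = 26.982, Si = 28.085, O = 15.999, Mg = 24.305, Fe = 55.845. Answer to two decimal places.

Formula mass = 482.603 g/mol.
0.48 Mg → 0.4800 mol MgO per formula unit; M(MgO) = 40.304, so MgO mass = 19.346 g.
19.346/482.603 × 100 = 4.01 wt%.

4.01 wt%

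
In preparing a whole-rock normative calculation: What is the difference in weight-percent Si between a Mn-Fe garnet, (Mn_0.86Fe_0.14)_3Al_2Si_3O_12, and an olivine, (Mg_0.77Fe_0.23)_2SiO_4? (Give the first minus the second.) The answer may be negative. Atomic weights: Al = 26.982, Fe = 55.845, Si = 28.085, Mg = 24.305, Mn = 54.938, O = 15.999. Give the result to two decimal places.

-1.09 percentage points

M((Mn_0.86Fe_0.14)_3Al_2Si_3O_12) = 495.402 g/mol, so wt% Si = 84.255/495.402 × 100 = 17.01%.
M((Mg_0.77Fe_0.23)_2SiO_4) = 155.199 g/mol, so wt% Si = 28.085/155.199 × 100 = 18.10%.
17.01 − 18.10 = -1.09 pp.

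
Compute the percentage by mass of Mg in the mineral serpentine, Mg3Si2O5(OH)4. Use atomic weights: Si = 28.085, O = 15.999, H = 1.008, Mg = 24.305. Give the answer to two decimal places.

Formula mass = 3·24.305 + 2·28.085 + 9·15.999 + 4·1.008 = 277.108 g/mol, of which 72.915 g is Mg.
So Mg makes up 72.915/277.108 = 0.2631 of the mass, i.e. 26.31%.

26.31 mass %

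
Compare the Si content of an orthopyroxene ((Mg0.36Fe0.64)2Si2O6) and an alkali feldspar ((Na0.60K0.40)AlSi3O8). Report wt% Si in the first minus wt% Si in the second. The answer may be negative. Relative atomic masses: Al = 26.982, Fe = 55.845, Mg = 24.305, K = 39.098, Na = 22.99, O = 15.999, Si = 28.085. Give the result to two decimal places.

M((Mg0.36Fe0.64)2Si2O6) = 241.145 g/mol, so wt% Si = 56.170/241.145 × 100 = 23.29%.
M((Na0.60K0.40)AlSi3O8) = 268.662 g/mol, so wt% Si = 84.255/268.662 × 100 = 31.36%.
23.29 − 31.36 = -8.07 pp.

-8.07 percentage points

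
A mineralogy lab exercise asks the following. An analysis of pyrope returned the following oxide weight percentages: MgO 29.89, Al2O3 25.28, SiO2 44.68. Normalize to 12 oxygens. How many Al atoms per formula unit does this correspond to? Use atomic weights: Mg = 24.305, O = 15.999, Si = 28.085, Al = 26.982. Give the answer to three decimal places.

2.002 Al apfu

MgO (M=40.304): mol = 0.74161; Mg = 0.74161, O = 0.74161.
Al2O3 (M=101.961): mol = 0.24794; Al = 0.49588, O = 0.74382.
SiO2 (M=60.083): mol = 0.74364; Si = 0.74364, O = 1.48728.
ΣO = 2.97271; factor = 12/ΣO = 4.03672.
Al apfu = 0.49588 × 4.03672 = 2.002.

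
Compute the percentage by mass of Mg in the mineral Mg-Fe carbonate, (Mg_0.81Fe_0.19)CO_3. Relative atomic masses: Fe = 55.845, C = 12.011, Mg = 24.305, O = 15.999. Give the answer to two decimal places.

M((Mg_0.81Fe_0.19)CO_3) = 90.306 g/mol.
Mg contributes 0.81 × 24.305 = 19.687 g per mole.
19.687/90.306 = 0.2180 → 21.80%.

21.80 wt%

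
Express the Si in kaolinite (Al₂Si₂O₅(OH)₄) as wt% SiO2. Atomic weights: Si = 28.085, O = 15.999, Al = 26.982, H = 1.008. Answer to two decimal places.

46.55 wt%

Molar mass of Al₂Si₂O₅(OH)₄ = 2×26.982 + 2×28.085 + 9×15.999 + 4×1.008 = 258.157 g/mol.
Each formula unit contains 2 Si, equivalent to 2/1 = 2.0000 mol SiO2.
M(SiO2) = 1×28.085 + 2×15.999 = 60.083 g/mol.
Mass of SiO2 per formula unit = 2.0000 × 60.083 = 120.166 g.
SiO2 wt% = 120.166 / 258.157 × 100 = 46.55%.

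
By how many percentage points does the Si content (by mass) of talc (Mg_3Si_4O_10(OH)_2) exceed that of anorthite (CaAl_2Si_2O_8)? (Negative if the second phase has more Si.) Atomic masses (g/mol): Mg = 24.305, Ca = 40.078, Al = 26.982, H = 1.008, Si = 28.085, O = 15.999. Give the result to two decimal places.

9.43 percentage points

M(Mg_3Si_4O_10(OH)_2) = 379.259 g/mol, so wt% Si = 112.340/379.259 × 100 = 29.62%.
M(CaAl_2Si_2O_8) = 278.204 g/mol, so wt% Si = 56.170/278.204 × 100 = 20.19%.
29.62 − 20.19 = 9.43 pp.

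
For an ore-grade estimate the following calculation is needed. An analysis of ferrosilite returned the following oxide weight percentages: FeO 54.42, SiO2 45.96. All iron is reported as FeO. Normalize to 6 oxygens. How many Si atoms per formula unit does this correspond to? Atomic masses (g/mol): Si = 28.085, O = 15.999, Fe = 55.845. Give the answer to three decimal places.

2.007 Si apfu

FeO: 54.42/71.844 = 0.75747 mol → 0.75747 mol Fe, 0.75747 mol O.
SiO2: 45.96/60.083 = 0.76494 mol → 0.76494 mol Si, 1.52988 mol O.
Total oxygen = 2.28735 mol. Normalization factor = 6/2.28735 = 2.62312.
Si per 6 O = 0.76494 × 2.62312 = 2.007.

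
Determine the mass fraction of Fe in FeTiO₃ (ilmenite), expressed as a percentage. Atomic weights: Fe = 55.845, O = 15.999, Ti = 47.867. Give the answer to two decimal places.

36.81 weight percent

Molar mass of FeTiO₃: 1*55.845 + 1*47.867 + 3*15.999 = 151.709 g/mol.
Mass of Fe per formula unit: 1 × 55.845 = 55.845 g.
Weight fraction Fe = 55.845 / 151.709 = 0.3681.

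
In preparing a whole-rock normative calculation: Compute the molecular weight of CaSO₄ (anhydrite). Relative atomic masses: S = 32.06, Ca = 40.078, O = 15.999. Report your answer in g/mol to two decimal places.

136.13 g/mol

M = 1×40.078 + 1×32.06 + 4×15.999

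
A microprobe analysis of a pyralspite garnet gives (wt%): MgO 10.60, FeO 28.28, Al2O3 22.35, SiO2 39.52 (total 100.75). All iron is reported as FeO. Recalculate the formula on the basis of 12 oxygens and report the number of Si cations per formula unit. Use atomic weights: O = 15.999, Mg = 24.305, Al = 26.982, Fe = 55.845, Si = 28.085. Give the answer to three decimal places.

10.60 wt% MgO ÷ 40.304 g/mol = 0.26300 mol, giving 0.26300 Mg and 0.26300 O.
28.28 wt% FeO ÷ 71.844 g/mol = 0.39363 mol, giving 0.39363 Fe and 0.39363 O.
22.35 wt% Al2O3 ÷ 101.961 g/mol = 0.21920 mol, giving 0.43840 Al and 0.65760 O.
39.52 wt% SiO2 ÷ 60.083 g/mol = 0.65776 mol, giving 0.65776 Si and 1.31552 O.
Oxygen sums to 2.62975; scaling by 12/2.62975 = 4.56317 puts the formula on 12 O.
Si: 0.65776 × 4.56317 = 3.001 atoms per formula unit.

3.001 Si apfu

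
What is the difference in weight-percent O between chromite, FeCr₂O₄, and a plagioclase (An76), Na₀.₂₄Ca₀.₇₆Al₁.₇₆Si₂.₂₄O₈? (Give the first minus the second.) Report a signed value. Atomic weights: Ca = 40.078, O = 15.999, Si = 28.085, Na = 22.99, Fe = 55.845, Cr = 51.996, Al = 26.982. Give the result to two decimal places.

O in FeCr₂O₄: molar mass 223.833 g/mol; 4×15.999 = 63.996 g → 28.59 wt%.
O in Na₀.₂₄Ca₀.₇₆Al₁.₇₆Si₂.₂₄O₈: molar mass 274.368 g/mol; 8×15.999 = 127.992 g → 46.65 wt%.
Difference = 28.59 − 46.65 = -18.06 percentage points.

-18.06 percentage points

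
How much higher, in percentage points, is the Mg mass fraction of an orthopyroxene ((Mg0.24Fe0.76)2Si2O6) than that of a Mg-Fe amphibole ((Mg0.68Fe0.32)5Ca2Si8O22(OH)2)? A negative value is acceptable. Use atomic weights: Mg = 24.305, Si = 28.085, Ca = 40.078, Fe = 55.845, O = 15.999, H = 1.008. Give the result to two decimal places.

-4.89 percentage points

M((Mg0.24Fe0.76)2Si2O6) = 248.715 g/mol, so wt% Mg = 11.666/248.715 × 100 = 4.69%.
M((Mg0.68Fe0.32)5Ca2Si8O22(OH)2) = 862.817 g/mol, so wt% Mg = 82.637/862.817 × 100 = 9.58%.
4.69 − 9.58 = -4.89 pp.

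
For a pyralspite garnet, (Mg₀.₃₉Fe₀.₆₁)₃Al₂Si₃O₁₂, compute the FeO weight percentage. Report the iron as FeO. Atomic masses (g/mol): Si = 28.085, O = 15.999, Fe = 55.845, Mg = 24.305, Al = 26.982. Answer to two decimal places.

28.53 wt%

Formula mass = 460.840 g/mol.
1.83 Fe → 1.8300 mol FeO per formula unit; M(FeO) = 71.844, so FeO mass = 131.475 g.
131.475/460.840 × 100 = 28.53 wt%.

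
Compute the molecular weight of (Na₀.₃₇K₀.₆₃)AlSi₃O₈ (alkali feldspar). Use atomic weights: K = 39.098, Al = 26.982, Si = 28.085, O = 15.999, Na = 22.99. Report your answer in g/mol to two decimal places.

272.37 g/mol

Na: 0.37 × 22.99 = 8.5063
K: 0.63 × 39.098 = 24.6317
Al: 1 × 26.982 = 26.9820
Si: 3 × 28.085 = 84.2550
O: 8 × 15.999 = 127.9920
Summing the contributions gives the formula mass.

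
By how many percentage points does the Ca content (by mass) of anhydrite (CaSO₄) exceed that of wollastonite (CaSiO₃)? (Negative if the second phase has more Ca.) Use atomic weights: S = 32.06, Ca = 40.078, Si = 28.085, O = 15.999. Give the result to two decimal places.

First mineral: 40.078 g Ca in 136.134 g formula = 29.44 wt% Ca.
Second mineral: 40.078 g Ca in 116.160 g formula = 34.50 wt% Ca.
29.44% − 34.50% gives a difference of -5.06 percentage points.

-5.06 percentage points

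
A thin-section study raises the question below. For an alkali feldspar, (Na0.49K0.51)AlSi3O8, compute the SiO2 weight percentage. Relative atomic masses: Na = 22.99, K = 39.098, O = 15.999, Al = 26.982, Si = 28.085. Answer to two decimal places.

66.65 wt%

Formula mass = 270.434 g/mol.
3 Si → 3.0000 mol SiO2 per formula unit; M(SiO2) = 60.083, so SiO2 mass = 180.249 g.
180.249/270.434 × 100 = 66.65 wt%.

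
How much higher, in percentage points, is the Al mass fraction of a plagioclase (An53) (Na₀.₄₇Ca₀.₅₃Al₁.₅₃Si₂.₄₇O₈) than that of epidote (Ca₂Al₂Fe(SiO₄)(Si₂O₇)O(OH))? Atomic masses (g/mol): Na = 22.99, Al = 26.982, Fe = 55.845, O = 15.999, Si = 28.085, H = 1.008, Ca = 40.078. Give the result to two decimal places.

First mineral: 41.282 g Al in 270.691 g formula = 15.25 wt% Al.
Second mineral: 53.964 g Al in 483.215 g formula = 11.17 wt% Al.
15.25% − 11.17% gives a difference of 4.08 percentage points.

4.08 percentage points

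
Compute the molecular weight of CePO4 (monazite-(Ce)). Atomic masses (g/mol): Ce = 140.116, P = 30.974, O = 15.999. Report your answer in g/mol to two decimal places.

Ce: 1 × 140.116 = 140.1160
P: 1 × 30.974 = 30.9740
O: 4 × 15.999 = 63.9960
Summing the contributions gives the formula mass.

235.09 g/mol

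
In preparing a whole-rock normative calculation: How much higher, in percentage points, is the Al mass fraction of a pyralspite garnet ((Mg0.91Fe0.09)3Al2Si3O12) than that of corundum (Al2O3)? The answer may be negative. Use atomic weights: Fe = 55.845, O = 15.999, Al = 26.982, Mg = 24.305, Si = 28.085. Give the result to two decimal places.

-39.82 percentage points

M((Mg0.91Fe0.09)3Al2Si3O12) = 411.638 g/mol, so wt% Al = 53.964/411.638 × 100 = 13.11%.
M(Al2O3) = 101.961 g/mol, so wt% Al = 53.964/101.961 × 100 = 52.93%.
13.11 − 52.93 = -39.82 pp.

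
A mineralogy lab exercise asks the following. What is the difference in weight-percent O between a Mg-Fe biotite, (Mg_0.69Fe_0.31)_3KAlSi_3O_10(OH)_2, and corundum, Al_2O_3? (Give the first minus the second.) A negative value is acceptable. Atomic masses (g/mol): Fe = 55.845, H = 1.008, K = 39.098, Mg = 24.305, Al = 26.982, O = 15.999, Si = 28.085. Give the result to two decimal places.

M((Mg_0.69Fe_0.31)_3KAlSi_3O_10(OH)_2) = 446.586 g/mol, so wt% O = 191.988/446.586 × 100 = 42.99%.
M(Al_2O_3) = 101.961 g/mol, so wt% O = 47.997/101.961 × 100 = 47.07%.
42.99 − 47.07 = -4.08 pp.

-4.08 percentage points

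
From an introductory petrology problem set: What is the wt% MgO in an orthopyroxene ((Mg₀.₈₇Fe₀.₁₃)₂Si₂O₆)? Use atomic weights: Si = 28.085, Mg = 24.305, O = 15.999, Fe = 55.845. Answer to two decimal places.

33.56 wt%

M((Mg₀.₈₇Fe₀.₁₃)₂Si₂O₆) = 208.974 g/mol; M(MgO) = 40.304 g/mol.
Moles MgO per formula unit = 1.74 Mg ÷ 1 = 1.7400.
MgO fraction = (1.7400 × 40.304) / 208.974 = 70.129/208.974 = 0.3356.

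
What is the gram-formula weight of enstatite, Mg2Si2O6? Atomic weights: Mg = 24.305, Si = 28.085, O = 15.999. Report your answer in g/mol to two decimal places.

The formula mass is the sum 2(24.305) + 2(28.085) + 6(15.999).

200.77 g/mol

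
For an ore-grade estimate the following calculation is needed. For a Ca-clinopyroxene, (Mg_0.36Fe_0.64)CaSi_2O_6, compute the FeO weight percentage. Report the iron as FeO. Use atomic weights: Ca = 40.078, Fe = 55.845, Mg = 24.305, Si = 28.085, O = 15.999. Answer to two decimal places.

19.42 wt%

M((Mg_0.36Fe_0.64)CaSi_2O_6) = 236.733 g/mol; M(FeO) = 71.844 g/mol.
Moles FeO per formula unit = 0.64 Fe ÷ 1 = 0.6400.
FeO fraction = (0.6400 × 71.844) / 236.733 = 45.980/236.733 = 0.1942.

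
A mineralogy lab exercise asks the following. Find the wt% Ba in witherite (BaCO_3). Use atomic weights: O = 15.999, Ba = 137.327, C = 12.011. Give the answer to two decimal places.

Formula mass = 1*137.327 + 1*12.011 + 3*15.999 = 197.335 g/mol, of which 137.327 g is Ba.
So Ba makes up 137.327/197.335 = 0.6959 of the mass, i.e. 69.59%.

69.59 weight percent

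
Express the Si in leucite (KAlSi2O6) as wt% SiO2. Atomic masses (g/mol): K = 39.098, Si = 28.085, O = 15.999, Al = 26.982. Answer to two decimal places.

55.06 wt%

Formula mass = 218.244 g/mol.
2 Si → 2.0000 mol SiO2 per formula unit; M(SiO2) = 60.083, so SiO2 mass = 120.166 g.
120.166/218.244 × 100 = 55.06 wt%.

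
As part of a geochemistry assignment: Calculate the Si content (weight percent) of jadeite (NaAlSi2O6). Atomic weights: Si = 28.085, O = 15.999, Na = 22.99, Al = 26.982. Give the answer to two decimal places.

27.79 weight percent

Molar mass of NaAlSi2O6: 1×22.99 + 1×26.982 + 2×28.085 + 6×15.999 = 202.136 g/mol.
Mass of Si per formula unit: 2 × 28.085 = 56.170 g.
Weight fraction Si = 56.170 / 202.136 = 0.2779.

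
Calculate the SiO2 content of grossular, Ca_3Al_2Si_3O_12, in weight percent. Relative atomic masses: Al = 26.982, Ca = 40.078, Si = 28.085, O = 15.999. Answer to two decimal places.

M(Ca_3Al_2Si_3O_12) = 450.441 g/mol; M(SiO2) = 60.083 g/mol.
Moles SiO2 per formula unit = 3 Si ÷ 1 = 3.0000.
SiO2 fraction = (3.0000 × 60.083) / 450.441 = 180.249/450.441 = 0.4002.

40.02 wt%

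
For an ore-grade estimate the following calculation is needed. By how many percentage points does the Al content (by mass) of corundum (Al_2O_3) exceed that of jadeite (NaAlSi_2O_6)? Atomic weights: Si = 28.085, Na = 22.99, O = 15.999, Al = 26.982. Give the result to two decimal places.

39.58 percentage points

Al in Al_2O_3: molar mass 101.961 g/mol; 2×26.982 = 53.964 g → 52.93 wt%.
Al in NaAlSi_2O_6: molar mass 202.136 g/mol; 1×26.982 = 26.982 g → 13.35 wt%.
Difference = 52.93 − 13.35 = 39.58 percentage points.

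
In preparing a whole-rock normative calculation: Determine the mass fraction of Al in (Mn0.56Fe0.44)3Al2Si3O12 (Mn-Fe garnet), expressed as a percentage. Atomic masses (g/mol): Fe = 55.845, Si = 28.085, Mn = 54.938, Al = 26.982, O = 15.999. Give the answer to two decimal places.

10.88 weight percent

Formula mass = 1.68*54.938 + 1.32*55.845 + 2*26.982 + 3*28.085 + 12*15.999 = 496.218 g/mol, of which 53.964 g is Al.
So Al makes up 53.964/496.218 = 0.1088 of the mass, i.e. 10.88%.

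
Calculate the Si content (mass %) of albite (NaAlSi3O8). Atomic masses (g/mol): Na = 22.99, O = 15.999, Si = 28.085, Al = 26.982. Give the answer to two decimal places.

Formula mass = 1×22.99 + 1×26.982 + 3×28.085 + 8×15.999 = 262.219 g/mol, of which 84.255 g is Si.
So Si makes up 84.255/262.219 = 0.3213 of the mass, i.e. 32.13%.

32.13 mass %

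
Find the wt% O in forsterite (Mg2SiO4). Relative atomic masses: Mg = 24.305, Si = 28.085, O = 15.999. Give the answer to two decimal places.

45.49 mass %

Formula mass = 2·24.305 + 1·28.085 + 4·15.999 = 140.691 g/mol, of which 63.996 g is O.
So O makes up 63.996/140.691 = 0.4549 of the mass, i.e. 45.49%.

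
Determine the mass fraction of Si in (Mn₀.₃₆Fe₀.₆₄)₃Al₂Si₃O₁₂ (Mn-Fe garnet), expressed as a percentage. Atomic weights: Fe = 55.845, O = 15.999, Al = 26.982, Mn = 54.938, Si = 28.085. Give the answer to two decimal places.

Molar mass of (Mn₀.₃₆Fe₀.₆₄)₃Al₂Si₃O₁₂: 1.08·54.938 + 1.92·55.845 + 2·26.982 + 3·28.085 + 12·15.999 = 496.762 g/mol.
Mass of Si per formula unit: 3 × 28.085 = 84.255 g.
Weight fraction Si = 84.255 / 496.762 = 0.1696.

16.96 wt%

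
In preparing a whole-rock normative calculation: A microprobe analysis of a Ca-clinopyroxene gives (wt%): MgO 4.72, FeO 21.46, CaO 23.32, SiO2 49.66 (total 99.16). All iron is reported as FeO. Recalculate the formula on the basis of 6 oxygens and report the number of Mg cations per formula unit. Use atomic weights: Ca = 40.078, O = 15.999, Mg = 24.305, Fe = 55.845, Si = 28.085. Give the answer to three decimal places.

MgO (M=40.304): mol = 0.11711; Mg = 0.11711, O = 0.11711.
FeO (M=71.844): mol = 0.29870; Fe = 0.29870, O = 0.29870.
CaO (M=56.077): mol = 0.41586; Ca = 0.41586, O = 0.41586.
SiO2 (M=60.083): mol = 0.82652; Si = 0.82652, O = 1.65304.
ΣO = 2.48471; factor = 6/ΣO = 2.41477.
Mg apfu = 0.11711 × 2.41477 = 0.283.

0.283 Mg apfu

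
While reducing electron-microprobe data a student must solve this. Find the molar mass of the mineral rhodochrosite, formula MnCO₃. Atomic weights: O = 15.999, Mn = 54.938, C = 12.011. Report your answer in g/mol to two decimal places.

114.95 g/mol

M = 1(54.938) + 1(12.011) + 3(15.999)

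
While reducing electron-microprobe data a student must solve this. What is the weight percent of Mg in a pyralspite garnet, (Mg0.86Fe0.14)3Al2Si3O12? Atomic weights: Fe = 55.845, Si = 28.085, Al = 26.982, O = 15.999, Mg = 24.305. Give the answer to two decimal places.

15.06 mass %

Formula mass = 2.58×24.305 + 0.42×55.845 + 2×26.982 + 3×28.085 + 12×15.999 = 416.369 g/mol, of which 62.707 g is Mg.
So Mg makes up 62.707/416.369 = 0.1506 of the mass, i.e. 15.06%.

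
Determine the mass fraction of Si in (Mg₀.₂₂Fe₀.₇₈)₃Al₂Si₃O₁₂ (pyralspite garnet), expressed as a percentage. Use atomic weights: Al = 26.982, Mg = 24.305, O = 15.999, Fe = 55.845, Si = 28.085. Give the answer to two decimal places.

17.67 mass %

M((Mg₀.₂₂Fe₀.₇₈)₃Al₂Si₃O₁₂) = 476.926 g/mol.
Si contributes 3 × 28.085 = 84.255 g per mole.
84.255/476.926 = 0.1767 → 17.67%.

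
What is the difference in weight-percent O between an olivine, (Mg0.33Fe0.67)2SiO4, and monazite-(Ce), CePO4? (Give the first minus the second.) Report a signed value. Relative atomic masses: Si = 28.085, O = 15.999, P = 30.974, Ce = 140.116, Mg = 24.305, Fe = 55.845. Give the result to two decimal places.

O in (Mg0.33Fe0.67)2SiO4: molar mass 182.955 g/mol; 4×15.999 = 63.996 g → 34.98 wt%.
O in CePO4: molar mass 235.086 g/mol; 4×15.999 = 63.996 g → 27.22 wt%.
Difference = 34.98 − 27.22 = 7.76 percentage points.

7.76 percentage points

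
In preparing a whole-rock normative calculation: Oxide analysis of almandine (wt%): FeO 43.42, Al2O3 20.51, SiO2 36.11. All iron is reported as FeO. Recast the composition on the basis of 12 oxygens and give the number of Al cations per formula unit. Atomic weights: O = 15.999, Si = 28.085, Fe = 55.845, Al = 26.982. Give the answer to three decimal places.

FeO: 43.42/71.844 = 0.60437 mol → 0.60437 mol Fe, 0.60437 mol O.
Al2O3: 20.51/101.961 = 0.20116 mol → 0.40232 mol Al, 0.60348 mol O.
SiO2: 36.11/60.083 = 0.60100 mol → 0.60100 mol Si, 1.20200 mol O.
Total oxygen = 2.40985 mol. Normalization factor = 12/2.40985 = 4.97956.
Al per 12 O = 0.40232 × 4.97956 = 2.003.

2.003 Al apfu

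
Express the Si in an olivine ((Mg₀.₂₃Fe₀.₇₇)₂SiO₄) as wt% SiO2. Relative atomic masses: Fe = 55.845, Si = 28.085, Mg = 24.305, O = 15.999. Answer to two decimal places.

Molar mass of (Mg₀.₂₃Fe₀.₇₇)₂SiO₄ = 0.46*24.305 + 1.54*55.845 + 1*28.085 + 4*15.999 = 189.263 g/mol.
Each formula unit contains 1 Si, equivalent to 1/1 = 1.0000 mol SiO2.
M(SiO2) = 1×28.085 + 2×15.999 = 60.083 g/mol.
Mass of SiO2 per formula unit = 1.0000 × 60.083 = 60.083 g.
SiO2 wt% = 60.083 / 189.263 × 100 = 31.75%.

31.75 wt%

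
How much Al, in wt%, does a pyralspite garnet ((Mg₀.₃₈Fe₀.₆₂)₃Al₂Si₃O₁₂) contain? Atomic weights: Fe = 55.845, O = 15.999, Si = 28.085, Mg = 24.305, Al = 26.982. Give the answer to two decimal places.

11.69 wt%

Molar mass of (Mg₀.₃₈Fe₀.₆₂)₃Al₂Si₃O₁₂: 1.14·24.305 + 1.86·55.845 + 2·26.982 + 3·28.085 + 12·15.999 = 461.786 g/mol.
Mass of Al per formula unit: 2 × 26.982 = 53.964 g.
Weight fraction Al = 53.964 / 461.786 = 0.1169.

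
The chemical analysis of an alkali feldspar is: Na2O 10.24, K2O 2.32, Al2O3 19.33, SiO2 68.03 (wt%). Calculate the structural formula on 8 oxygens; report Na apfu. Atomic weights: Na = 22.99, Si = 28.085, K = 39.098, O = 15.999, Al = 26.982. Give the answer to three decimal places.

Na2O (M=61.979): mol = 0.16522; Na = 0.33044, O = 0.16522.
K2O (M=94.195): mol = 0.02463; K = 0.04926, O = 0.02463.
Al2O3 (M=101.961): mol = 0.18958; Al = 0.37916, O = 0.56874.
SiO2 (M=60.083): mol = 1.13227; Si = 1.13227, O = 2.26454.
ΣO = 3.02313; factor = 8/ΣO = 2.64626.
Na apfu = 0.33044 × 2.64626 = 0.874.

0.874 Na apfu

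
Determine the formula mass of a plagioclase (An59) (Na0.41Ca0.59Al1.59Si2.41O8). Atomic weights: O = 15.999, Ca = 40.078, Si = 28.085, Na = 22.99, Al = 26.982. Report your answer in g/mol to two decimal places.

M = 0.41×22.99 + 0.59×40.078 + 1.59×26.982 + 2.41×28.085 + 8×15.999

271.65 g/mol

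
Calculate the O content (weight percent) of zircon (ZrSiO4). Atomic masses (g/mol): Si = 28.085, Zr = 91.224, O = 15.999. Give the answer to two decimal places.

Molar mass of ZrSiO4: 1×91.224 + 1×28.085 + 4×15.999 = 183.305 g/mol.
Mass of O per formula unit: 4 × 15.999 = 63.996 g.
Weight fraction O = 63.996 / 183.305 = 0.3491.

34.91 weight percent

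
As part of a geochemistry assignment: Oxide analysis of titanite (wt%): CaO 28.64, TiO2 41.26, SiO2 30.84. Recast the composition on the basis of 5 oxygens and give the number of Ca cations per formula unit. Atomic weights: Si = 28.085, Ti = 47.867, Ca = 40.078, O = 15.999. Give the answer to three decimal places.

0.993 Ca apfu

CaO (M=56.077): mol = 0.51073; Ca = 0.51073, O = 0.51073.
TiO2 (M=79.865): mol = 0.51662; Ti = 0.51662, O = 1.03324.
SiO2 (M=60.083): mol = 0.51329; Si = 0.51329, O = 1.02658.
ΣO = 2.57055; factor = 5/ΣO = 1.94511.
Ca apfu = 0.51073 × 1.94511 = 0.993.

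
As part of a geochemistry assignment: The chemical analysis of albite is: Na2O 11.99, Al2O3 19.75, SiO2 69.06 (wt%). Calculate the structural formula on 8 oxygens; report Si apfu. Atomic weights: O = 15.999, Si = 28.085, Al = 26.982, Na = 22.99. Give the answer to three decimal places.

2.992 Si apfu

11.99 wt% Na2O ÷ 61.979 g/mol = 0.19345 mol, giving 0.38690 Na and 0.19345 O.
19.75 wt% Al2O3 ÷ 101.961 g/mol = 0.19370 mol, giving 0.38740 Al and 0.58110 O.
69.06 wt% SiO2 ÷ 60.083 g/mol = 1.14941 mol, giving 1.14941 Si and 2.29882 O.
Oxygen sums to 3.07337; scaling by 8/3.07337 = 2.60301 puts the formula on 8 O.
Si: 1.14941 × 2.60301 = 2.992 atoms per formula unit.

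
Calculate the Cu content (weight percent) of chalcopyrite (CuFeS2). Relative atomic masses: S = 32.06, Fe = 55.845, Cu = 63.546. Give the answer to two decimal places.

34.63 weight percent

M(CuFeS2) = 183.511 g/mol.
Cu contributes 1 × 63.546 = 63.546 g per mole.
63.546/183.511 = 0.3463 → 34.63%.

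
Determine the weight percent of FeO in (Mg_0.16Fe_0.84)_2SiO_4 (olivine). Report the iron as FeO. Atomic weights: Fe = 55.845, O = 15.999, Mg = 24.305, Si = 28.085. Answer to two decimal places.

62.32 wt%

Molar mass of (Mg_0.16Fe_0.84)_2SiO_4 = 0.32×24.305 + 1.68×55.845 + 1×28.085 + 4×15.999 = 193.678 g/mol.
Each formula unit contains 1.68 Fe, equivalent to 1.68/1 = 1.6800 mol FeO.
M(FeO) = 1×55.845 + 1×15.999 = 71.844 g/mol.
Mass of FeO per formula unit = 1.6800 × 71.844 = 120.698 g.
FeO wt% = 120.698 / 193.678 × 100 = 62.32%.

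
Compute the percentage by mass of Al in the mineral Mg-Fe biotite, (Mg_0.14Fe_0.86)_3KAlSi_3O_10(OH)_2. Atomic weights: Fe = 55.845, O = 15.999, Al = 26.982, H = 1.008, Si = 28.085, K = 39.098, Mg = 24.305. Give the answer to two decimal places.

5.41 weight percent

Molar mass of (Mg_0.14Fe_0.86)_3KAlSi_3O_10(OH)_2: 0.42*24.305 + 2.58*55.845 + 1*39.098 + 1*26.982 + 3*28.085 + 12*15.999 + 2*1.008 = 498.627 g/mol.
Mass of Al per formula unit: 1 × 26.982 = 26.982 g.
Weight fraction Al = 26.982 / 498.627 = 0.0541.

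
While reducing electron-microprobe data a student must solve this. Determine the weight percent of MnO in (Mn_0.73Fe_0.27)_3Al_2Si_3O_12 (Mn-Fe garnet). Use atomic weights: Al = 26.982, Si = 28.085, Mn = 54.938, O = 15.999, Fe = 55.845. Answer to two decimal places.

31.34 wt%

M((Mn_0.73Fe_0.27)_3Al_2Si_3O_12) = 495.756 g/mol; M(MnO) = 70.937 g/mol.
Moles MnO per formula unit = 2.19 Mn ÷ 1 = 2.1900.
MnO fraction = (2.1900 × 70.937) / 495.756 = 155.352/495.756 = 0.3134.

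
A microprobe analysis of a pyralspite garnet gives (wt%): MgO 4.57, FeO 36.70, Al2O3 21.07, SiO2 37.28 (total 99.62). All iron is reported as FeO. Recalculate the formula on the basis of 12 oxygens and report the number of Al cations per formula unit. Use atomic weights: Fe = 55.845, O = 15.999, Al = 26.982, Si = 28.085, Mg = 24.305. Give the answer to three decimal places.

4.57 wt% MgO ÷ 40.304 g/mol = 0.11339 mol, giving 0.11339 Mg and 0.11339 O.
36.70 wt% FeO ÷ 71.844 g/mol = 0.51083 mol, giving 0.51083 Fe and 0.51083 O.
21.07 wt% Al2O3 ÷ 101.961 g/mol = 0.20665 mol, giving 0.41330 Al and 0.61995 O.
37.28 wt% SiO2 ÷ 60.083 g/mol = 0.62048 mol, giving 0.62048 Si and 1.24096 O.
Oxygen sums to 2.48513; scaling by 12/2.48513 = 4.82872 puts the formula on 12 O.
Al: 0.41330 × 4.82872 = 1.996 atoms per formula unit.

1.996 Al apfu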